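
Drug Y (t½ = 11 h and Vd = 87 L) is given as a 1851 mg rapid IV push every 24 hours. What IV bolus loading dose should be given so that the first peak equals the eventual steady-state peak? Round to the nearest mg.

f = (1/2)^(24/11) ≈ 0.220398; accumulation ratio R = 1/(1−f) ≈ 1.28271.
Loading dose to hit Cmax,ss on first dose: D_load = D_maint·R ≈ 1851 × 1.28271 ≈ 2374.30 mg.

2374 mg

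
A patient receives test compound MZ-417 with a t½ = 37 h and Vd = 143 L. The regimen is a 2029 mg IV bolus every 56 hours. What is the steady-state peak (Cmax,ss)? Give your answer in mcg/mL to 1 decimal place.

21.8 mcg/mL

k = ln2/t½ = ln2/37 ≈ 0.018734 h⁻¹; fraction remaining f = e^(−kτ) = e^(−0.018734×56) ≈ 0.3503.
At steady state, accumulation factor R = 1/(1 − e^(−kτ)) ≈ 1.5392.
Each bolus raises the concentration by D/Vd = 2029/143 ≈ 14.189 mcg/mL.
Cmax,ss = C₀/(1 − f) ≈ 14.189/0.6497 ≈ 21.839 mcg/mL.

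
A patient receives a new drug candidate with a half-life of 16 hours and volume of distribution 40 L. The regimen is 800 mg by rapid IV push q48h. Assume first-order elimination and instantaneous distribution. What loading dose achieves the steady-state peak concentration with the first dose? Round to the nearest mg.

914 mg

f = (1/2)^(48/16) ≈ 0.125000; accumulation ratio R = 1/(1−f) ≈ 1.14286.
Loading dose to hit Cmax,ss on first dose: D_load = D_maint·R ≈ 800 × 1.14286 ≈ 914.29 mg.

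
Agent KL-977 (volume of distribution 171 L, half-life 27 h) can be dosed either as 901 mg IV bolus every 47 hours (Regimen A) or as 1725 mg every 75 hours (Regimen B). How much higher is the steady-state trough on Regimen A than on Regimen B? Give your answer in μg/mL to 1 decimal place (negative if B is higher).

0.5 μg/mL

Regimen A: f = (1/2)^(47/27) ≈ 0.2992; Cmin,ss = (901/171)·f/(1−f) ≈ 2.250 μg/mL.
Regimen B: f = (1/2)^(75/27) ≈ 0.1458; Cmin,ss = (1725/171)·f/(1−f) ≈ 1.722 μg/mL.
Difference ≈ 2.250 − 1.722 ≈ 0.528 μg/mL.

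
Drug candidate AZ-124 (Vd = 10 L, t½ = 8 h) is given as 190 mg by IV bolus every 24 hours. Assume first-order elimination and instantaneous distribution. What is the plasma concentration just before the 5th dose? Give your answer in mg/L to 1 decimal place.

f = (1/2)^(τ/t½) = (1/2)^(24/8) ≈ 0.1250.
C₀ = D/Vd = 190/10 ≈ 19.000 mg/L.
Before the 5th dose, 4 doses have been given. Superposition: Cmin = C₀·(f + f² + … + f^4).
≈ 19.000 × (0.1250 + 0.0156 + 0.0020 + 0.0002) ≈ 19.000 × 0.1428 ≈ 2.713 mg/L.

2.7 mg/L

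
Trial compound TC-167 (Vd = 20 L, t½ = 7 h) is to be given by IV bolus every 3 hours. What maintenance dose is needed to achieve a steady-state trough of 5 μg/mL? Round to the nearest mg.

35 mg

τ/t½ = 3/7 ≈ 0.42857, so f = (1/2)^(3/7) ≈ 0.742997.
Cmin,ss = (D/Vd)·f/(1−f), so D = Cmin,ss·Vd·(1−f)/f.
D = 5 × 20 × (1−f)/f ≈ 5 × 20 × 0.34590 ≈ 34.59 mg.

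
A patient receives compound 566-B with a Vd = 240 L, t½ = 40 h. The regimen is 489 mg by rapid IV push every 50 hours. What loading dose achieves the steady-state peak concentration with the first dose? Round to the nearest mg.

844 mg

f = (1/2)^(50/40) ≈ 0.420448; accumulation ratio R = 1/(1−f) ≈ 1.72547.
Loading dose to hit Cmax,ss on first dose: D_load = D_maint·R ≈ 489 × 1.72547 ≈ 843.75 mg.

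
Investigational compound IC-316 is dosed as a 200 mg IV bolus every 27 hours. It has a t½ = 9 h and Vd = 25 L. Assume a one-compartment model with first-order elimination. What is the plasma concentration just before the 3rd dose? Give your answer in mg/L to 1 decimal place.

f = (1/2)^(τ/t½) = (1/2)^(27/9) ≈ 0.1250.
C₀ = D/Vd = 200/25 ≈ 8.000 mg/L.
Before the 3rd dose, 2 doses have been given. Superposition: Cmin = C₀·(f + f²).
≈ 8.000 × (0.1250 + 0.0156) ≈ 8.000 × 0.1406 ≈ 1.125 mg/L.

1.1 mg/L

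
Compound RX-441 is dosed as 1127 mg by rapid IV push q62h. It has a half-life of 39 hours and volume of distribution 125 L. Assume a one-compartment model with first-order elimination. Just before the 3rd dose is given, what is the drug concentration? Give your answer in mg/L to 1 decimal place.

f = (1/2)^(τ/t½) = (1/2)^(62/39) ≈ 0.3322.
C₀ = D/Vd = 1127/125 ≈ 9.016 mg/L.
Before the 3rd dose, 2 doses have been given. Superposition: Cmin = C₀·(f + f²).
≈ 9.016 × (0.3322 + 0.1104) ≈ 9.016 × 0.4426 ≈ 3.990 mg/L.

4.0 mg/L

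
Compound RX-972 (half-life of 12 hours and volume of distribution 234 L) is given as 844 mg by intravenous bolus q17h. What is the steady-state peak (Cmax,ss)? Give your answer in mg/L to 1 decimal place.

5.8 mg/L

Over one 17-h interval, 17/12 ≈ 1.4167 half-lives elapse, leaving f ≈ 0.3746 of each dose.
Accumulation ratio R = 1/(1 − f) ≈ 1/0.6254 ≈ 1.5990.
Each bolus raises the concentration by D/Vd = 844/234 ≈ 3.607 mg/L.
Cmax,ss = C₀/(1 − f) ≈ 3.607/0.6254 ≈ 5.768 mg/L.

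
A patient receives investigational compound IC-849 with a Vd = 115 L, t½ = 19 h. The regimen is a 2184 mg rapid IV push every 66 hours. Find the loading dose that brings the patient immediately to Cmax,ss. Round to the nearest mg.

f = (1/2)^(66/19) ≈ 0.090015; accumulation ratio R = 1/(1−f) ≈ 1.09892.
Loading dose to hit Cmax,ss on first dose: D_load = D_maint·R ≈ 2184 × 1.09892 ≈ 2400.04 mg.

2400 mg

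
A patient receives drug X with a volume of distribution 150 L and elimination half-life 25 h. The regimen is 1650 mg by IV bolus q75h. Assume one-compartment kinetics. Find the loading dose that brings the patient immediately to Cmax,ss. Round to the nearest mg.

1886 mg

f = (1/2)^(75/25) ≈ 0.125000; accumulation ratio R = 1/(1−f) ≈ 1.14286.
Loading dose to hit Cmax,ss on first dose: D_load = D_maint·R ≈ 1650 × 1.14286 ≈ 1885.72 mg.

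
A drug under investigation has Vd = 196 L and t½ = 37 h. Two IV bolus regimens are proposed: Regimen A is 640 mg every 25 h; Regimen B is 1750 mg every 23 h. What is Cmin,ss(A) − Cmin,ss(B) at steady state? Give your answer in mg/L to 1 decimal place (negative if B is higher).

-11.1 mg/L

Regimen A: f = (1/2)^(25/37) ≈ 0.6260; Cmin,ss = (640/196)·f/(1−f) ≈ 5.465 mg/L.
Regimen B: f = (1/2)^(23/37) ≈ 0.6499; Cmin,ss = (1750/196)·f/(1−f) ≈ 16.574 mg/L.
Difference ≈ 5.465 − 16.574 ≈ -11.109 mg/L.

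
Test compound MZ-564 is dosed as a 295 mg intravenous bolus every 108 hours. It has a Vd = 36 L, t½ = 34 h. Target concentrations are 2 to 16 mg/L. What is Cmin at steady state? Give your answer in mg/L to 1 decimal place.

k = ln2/t½ = ln2/34 ≈ 0.020387 h⁻¹; fraction remaining f = e^(−kτ) = e^(−0.020387×108) ≈ 0.1106.
At steady state, accumulation factor R = 1/(1 − e^(−kτ)) ≈ 1.1244.
Each bolus raises the concentration by D/Vd = 295/36 ≈ 8.194 mg/L.
Cmax,ss = C₀/(1 − f) ≈ 8.194/0.8894 ≈ 9.213 mg/L.
One interval later, Cmin,ss = Cmax,ss·e^(−kτ) ≈ 9.213 × 0.1106 ≈ 1.019 mg/L.
Trough 1.0 mg/L vs MEC 2 mg/L: subtherapeutic.

1.0 mg/L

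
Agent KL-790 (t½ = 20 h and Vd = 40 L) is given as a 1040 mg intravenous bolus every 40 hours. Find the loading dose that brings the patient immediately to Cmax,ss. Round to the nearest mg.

1387 mg

f = (1/2)^(40/20) ≈ 0.250000; accumulation ratio R = 1/(1−f) ≈ 1.33333.
Loading dose to hit Cmax,ss on first dose: D_load = D_maint·R ≈ 1040 × 1.33333 ≈ 1386.66 mg.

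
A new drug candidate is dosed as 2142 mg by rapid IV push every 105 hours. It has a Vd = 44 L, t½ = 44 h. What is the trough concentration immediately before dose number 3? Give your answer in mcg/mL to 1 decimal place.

11.1 mcg/mL

f = (1/2)^(τ/t½) = (1/2)^(105/44) ≈ 0.1913.
C₀ = D/Vd = 2142/44 ≈ 48.682 mcg/mL.
Before the 3rd dose, 2 doses have been given. Superposition: Cmin = C₀·(f + f²).
≈ 48.682 × (0.1913 + 0.0366) ≈ 48.682 × 0.2279 ≈ 11.095 mcg/mL.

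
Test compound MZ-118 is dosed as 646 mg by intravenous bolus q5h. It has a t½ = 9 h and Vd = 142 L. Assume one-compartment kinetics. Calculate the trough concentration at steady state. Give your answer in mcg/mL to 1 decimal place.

τ/t½ = 5/9 ≈ 0.55556, so fraction remaining f = (1/2)^(5/9) ≈ 0.6804.
Accumulation ratio R = 1/(1 − f) ≈ 1/0.3196 ≈ 3.1289.
Each bolus raises the concentration by D/Vd = 646/142 ≈ 4.549 mcg/mL.
Cmax,ss = C₀/(1 − f) ≈ 4.549/0.3196 ≈ 14.233 mcg/mL.
Steady-state trough Cmin,ss = Cmax,ss·f ≈ 14.233 × 0.6804 ≈ 9.684 mcg/mL.

9.7 mcg/mL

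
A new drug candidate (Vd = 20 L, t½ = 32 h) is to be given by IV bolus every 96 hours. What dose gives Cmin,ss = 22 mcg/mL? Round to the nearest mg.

τ/t½ = 96/32 ≈ 3, so f = (1/2)^(96/32) ≈ 0.125000.
Cmin,ss = (D/Vd)·f/(1−f), so D = Cmin,ss·Vd·(1−f)/f.
D = 22 × 20 × (1−f)/f ≈ 22 × 20 × 7.00000 ≈ 3080.00 mg.

3080 mg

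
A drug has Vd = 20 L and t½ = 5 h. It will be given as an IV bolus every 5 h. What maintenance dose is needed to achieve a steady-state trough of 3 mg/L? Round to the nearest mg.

60 mg

τ/t½ = 5/5 ≈ 1, so f = (1/2)^(5/5) ≈ 0.500000.
Cmin,ss = (D/Vd)·f/(1−f), so D = Cmin,ss·Vd·(1−f)/f.
D = 3 × 20 × (1−f)/f ≈ 3 × 20 × 1.00000 ≈ 60.00 mg.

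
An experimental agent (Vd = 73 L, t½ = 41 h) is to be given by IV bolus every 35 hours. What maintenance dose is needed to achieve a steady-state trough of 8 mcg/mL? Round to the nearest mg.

τ/t½ = 35/41 ≈ 0.85366, so f = (1/2)^(35/41) ≈ 0.553380.
Cmin,ss = (D/Vd)·f/(1−f), so D = Cmin,ss·Vd·(1−f)/f.
D = 8 × 73 × (1−f)/f ≈ 8 × 73 × 0.80708 ≈ 471.33 mg.

471 mg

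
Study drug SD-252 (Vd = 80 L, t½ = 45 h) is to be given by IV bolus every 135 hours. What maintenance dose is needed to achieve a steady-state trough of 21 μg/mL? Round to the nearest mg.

τ/t½ = 135/45 ≈ 3, so f = (1/2)^(135/45) ≈ 0.125000.
Cmin,ss = (D/Vd)·f/(1−f), so D = Cmin,ss·Vd·(1−f)/f.
D = 21 × 80 × (1−f)/f ≈ 21 × 80 × 7.00000 ≈ 11760.00 mg.

11760 mg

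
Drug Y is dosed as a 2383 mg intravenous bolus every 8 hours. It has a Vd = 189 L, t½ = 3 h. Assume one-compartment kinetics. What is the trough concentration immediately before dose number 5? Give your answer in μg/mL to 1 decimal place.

2.4 μg/mL

f = (1/2)^(τ/t½) = (1/2)^(8/3) ≈ 0.1575.
C₀ = D/Vd = 2383/189 ≈ 12.608 μg/mL.
Before the 5th dose, 4 doses have been given. Superposition: Cmin = C₀·(f + f² + … + f^4).
≈ 12.608 × (0.1575 + 0.0248 + 0.0039 + 0.0006) ≈ 12.608 × 0.1868 ≈ 2.355 μg/mL.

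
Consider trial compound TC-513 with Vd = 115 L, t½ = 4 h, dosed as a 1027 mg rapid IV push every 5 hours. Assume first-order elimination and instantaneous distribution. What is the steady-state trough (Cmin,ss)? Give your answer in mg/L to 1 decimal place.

Over one 5-h interval, 5/4 ≈ 1.25 half-lives elapse, leaving f ≈ 0.4204 of each dose.
At steady state, accumulation factor R = 1/(1 − e^(−kτ)) ≈ 1.7253.
Single-dose peak C₀ = D/Vd = 1027/115 ≈ 8.930 mg/L.
Steady-state peak Cmax,ss = C₀·R ≈ 8.930 × 1.7253 ≈ 15.407 mg/L.
One interval later, Cmin,ss = Cmax,ss·e^(−kτ) ≈ 15.407 × 0.4204 ≈ 6.477 mg/L.

6.5 mg/L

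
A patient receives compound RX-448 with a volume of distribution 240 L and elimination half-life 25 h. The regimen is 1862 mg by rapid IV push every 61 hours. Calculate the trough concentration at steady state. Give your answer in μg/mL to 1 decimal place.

1.8 μg/mL

Over one 61-h interval, 61/25 ≈ 2.44 half-lives elapse, leaving f ≈ 0.1843 of each dose.
Single-dose peak C₀ = D/Vd = 1862/240 ≈ 7.758 μg/mL.
Steady-state trough Cmin,ss = C₀·f/(1−f) ≈ 7.758 × 0.1843/0.8157 ≈ 1.753 μg/mL.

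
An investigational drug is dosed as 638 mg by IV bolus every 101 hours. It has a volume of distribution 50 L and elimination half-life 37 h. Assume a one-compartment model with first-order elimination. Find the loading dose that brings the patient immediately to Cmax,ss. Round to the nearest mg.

f = (1/2)^(101/37) ≈ 0.150754; accumulation ratio R = 1/(1−f) ≈ 1.17752.
Loading dose to hit Cmax,ss on first dose: D_load = D_maint·R ≈ 638 × 1.17752 ≈ 751.26 mg.

751 mg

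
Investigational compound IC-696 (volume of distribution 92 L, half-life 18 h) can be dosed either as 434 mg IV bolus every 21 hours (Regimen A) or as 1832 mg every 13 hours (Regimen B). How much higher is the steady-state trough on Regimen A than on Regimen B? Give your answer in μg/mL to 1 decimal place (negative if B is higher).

Regimen A: f = (1/2)^(21/18) ≈ 0.4454; Cmin,ss = (434/92)·f/(1−f) ≈ 3.789 μg/mL.
Regimen B: f = (1/2)^(13/18) ≈ 0.6062; Cmin,ss = (1832/92)·f/(1−f) ≈ 30.653 μg/mL.
Difference ≈ 3.789 − 30.653 ≈ -26.864 μg/mL.

-26.9 μg/mL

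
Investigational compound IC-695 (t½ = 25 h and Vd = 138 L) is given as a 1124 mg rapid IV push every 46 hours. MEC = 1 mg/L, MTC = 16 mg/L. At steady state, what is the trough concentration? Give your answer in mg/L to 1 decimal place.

3.2 mg/L

Over one 46-h interval, 46/25 ≈ 1.84 half-lives elapse, leaving f ≈ 0.2793 of each dose.
Single-dose peak C₀ = D/Vd = 1124/138 ≈ 8.145 mg/L.
Steady-state trough Cmin,ss = C₀·f/(1−f) ≈ 8.145 × 0.2793/0.7207 ≈ 3.157 mg/L.
Trough 3.2 mg/L vs MEC 1 mg/L: adequate.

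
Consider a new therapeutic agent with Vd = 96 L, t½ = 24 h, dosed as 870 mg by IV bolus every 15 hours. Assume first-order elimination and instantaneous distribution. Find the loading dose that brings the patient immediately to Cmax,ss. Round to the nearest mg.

f = (1/2)^(15/24) ≈ 0.648420; accumulation ratio R = 1/(1−f) ≈ 2.84430.
Loading dose to hit Cmax,ss on first dose: D_load = D_maint·R ≈ 870 × 2.84430 ≈ 2474.54 mg.

2475 mg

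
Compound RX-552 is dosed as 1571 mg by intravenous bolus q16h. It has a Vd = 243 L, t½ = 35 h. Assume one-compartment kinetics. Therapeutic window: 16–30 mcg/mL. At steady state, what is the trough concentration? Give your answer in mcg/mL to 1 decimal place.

τ/t½ = 16/35 ≈ 0.45714, so fraction remaining f = (1/2)^(16/35) ≈ 0.7284.
Accumulation ratio R = 1/(1 − f) ≈ 1/0.2716 ≈ 3.6819.
Each bolus raises the concentration by D/Vd = 1571/243 ≈ 6.465 mcg/mL.
Steady-state peak Cmax,ss = C₀·R ≈ 6.465 × 3.6819 ≈ 23.803 mcg/mL.
Steady-state trough Cmin,ss = Cmax,ss·f ≈ 23.803 × 0.7284 ≈ 17.338 mcg/mL.
Trough 17.3 mcg/mL vs MEC 16 mcg/mL: adequate.

17.3 mcg/mL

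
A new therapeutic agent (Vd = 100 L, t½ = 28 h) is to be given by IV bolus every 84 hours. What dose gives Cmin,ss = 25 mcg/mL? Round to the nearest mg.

17500 mg

τ/t½ = 84/28 ≈ 3, so f = (1/2)^(84/28) ≈ 0.125000.
Cmin,ss = (D/Vd)·f/(1−f), so D = Cmin,ss·Vd·(1−f)/f.
D = 25 × 100 × (1−f)/f ≈ 25 × 100 × 7.00000 ≈ 17500.00 mg.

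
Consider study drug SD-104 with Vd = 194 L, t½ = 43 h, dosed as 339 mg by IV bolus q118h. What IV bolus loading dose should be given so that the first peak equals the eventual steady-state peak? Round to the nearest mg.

f = (1/2)^(118/43) ≈ 0.149251; accumulation ratio R = 1/(1−f) ≈ 1.17543.
Loading dose to hit Cmax,ss on first dose: D_load = D_maint·R ≈ 339 × 1.17543 ≈ 398.47 mg.

398 mg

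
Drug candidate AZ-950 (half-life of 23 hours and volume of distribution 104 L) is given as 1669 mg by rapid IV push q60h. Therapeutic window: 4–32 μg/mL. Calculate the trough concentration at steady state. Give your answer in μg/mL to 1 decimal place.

τ/t½ = 60/23 ≈ 2.6087, so fraction remaining f = (1/2)^(60/23) ≈ 0.1639.
Each bolus raises the concentration by D/Vd = 1669/104 ≈ 16.048 μg/mL.
Steady-state trough Cmin,ss = C₀·f/(1−f) ≈ 16.048 × 0.1639/0.8361 ≈ 3.146 μg/mL.
Trough 3.1 μg/mL vs MEC 4 μg/mL: subtherapeutic.

3.1 μg/mL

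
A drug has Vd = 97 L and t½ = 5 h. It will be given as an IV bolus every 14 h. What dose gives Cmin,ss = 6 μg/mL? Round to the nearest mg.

τ/t½ = 14/5 ≈ 2.8, so f = (1/2)^(14/5) ≈ 0.143587.
Cmin,ss = (D/Vd)·f/(1−f), so D = Cmin,ss·Vd·(1−f)/f.
D = 6 × 97 × (1−f)/f ≈ 6 × 97 × 5.96442 ≈ 3471.29 mg.

3471 mg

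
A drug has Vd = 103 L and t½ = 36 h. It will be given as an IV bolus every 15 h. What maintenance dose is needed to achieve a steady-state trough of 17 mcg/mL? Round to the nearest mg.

τ/t½ = 15/36 ≈ 0.41667, so f = (1/2)^(15/36) ≈ 0.749154.
Cmin,ss = (D/Vd)·f/(1−f), so D = Cmin,ss·Vd·(1−f)/f.
D = 17 × 103 × (1−f)/f ≈ 17 × 103 × 0.33484 ≈ 586.30 mg.

586 mg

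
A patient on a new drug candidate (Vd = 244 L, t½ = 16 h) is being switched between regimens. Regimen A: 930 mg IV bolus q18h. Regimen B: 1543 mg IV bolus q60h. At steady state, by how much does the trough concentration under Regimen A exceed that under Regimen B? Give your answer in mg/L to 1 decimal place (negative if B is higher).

Regimen A: f = (1/2)^(18/16) ≈ 0.4585; Cmin,ss = (930/244)·f/(1−f) ≈ 3.227 mg/L.
Regimen B: f = (1/2)^(60/16) ≈ 0.0743; Cmin,ss = (1543/244)·f/(1−f) ≈ 0.508 mg/L.
Difference ≈ 3.227 − 0.508 ≈ 2.719 mg/L.

2.7 mg/L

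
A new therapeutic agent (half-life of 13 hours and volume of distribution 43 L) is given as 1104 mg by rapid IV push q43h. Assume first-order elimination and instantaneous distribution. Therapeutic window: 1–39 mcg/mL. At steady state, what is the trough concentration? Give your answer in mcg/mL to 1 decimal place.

2.9 mcg/mL

Over one 43-h interval, 43/13 ≈ 3.3077 half-lives elapse, leaving f ≈ 0.1010 of each dose.
Each bolus raises the concentration by D/Vd = 1104/43 ≈ 25.674 mcg/mL.
Steady-state trough Cmin,ss = C₀·f/(1−f) ≈ 25.674 × 0.1010/0.8990 ≈ 2.884 mcg/mL.
Trough 2.9 mcg/mL vs MEC 1 mcg/mL: adequate.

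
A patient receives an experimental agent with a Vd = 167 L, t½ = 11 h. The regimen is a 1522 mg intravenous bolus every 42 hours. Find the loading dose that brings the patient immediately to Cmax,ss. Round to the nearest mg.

f = (1/2)^(42/11) ≈ 0.070895; accumulation ratio R = 1/(1−f) ≈ 1.07630.
Loading dose to hit Cmax,ss on first dose: D_load = D_maint·R ≈ 1522 × 1.07630 ≈ 1638.13 mg.

1638 mg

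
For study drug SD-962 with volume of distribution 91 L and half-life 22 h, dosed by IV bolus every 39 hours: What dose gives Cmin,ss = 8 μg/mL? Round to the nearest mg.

τ/t½ = 39/22 ≈ 1.7727, so f = (1/2)^(39/22) ≈ 0.292655.
Cmin,ss = (D/Vd)·f/(1−f), so D = Cmin,ss·Vd·(1−f)/f.
D = 8 × 91 × (1−f)/f ≈ 8 × 91 × 2.41699 ≈ 1759.57 mg.

1760 mg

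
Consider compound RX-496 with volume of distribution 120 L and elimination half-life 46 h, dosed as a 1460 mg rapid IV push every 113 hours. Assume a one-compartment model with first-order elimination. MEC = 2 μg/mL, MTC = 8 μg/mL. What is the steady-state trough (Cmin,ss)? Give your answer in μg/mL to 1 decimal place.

2.7 μg/mL

k = ln2/t½ = ln2/46 ≈ 0.015068 h⁻¹; fraction remaining f = e^(−kτ) = e^(−0.015068×113) ≈ 0.1822.
Each bolus raises the concentration by D/Vd = 1460/120 ≈ 12.167 μg/mL.
Steady-state trough Cmin,ss = C₀·f/(1−f) ≈ 12.167 × 0.1822/0.8178 ≈ 2.711 μg/mL.
Trough 2.7 μg/mL vs MEC 2 μg/mL: adequate.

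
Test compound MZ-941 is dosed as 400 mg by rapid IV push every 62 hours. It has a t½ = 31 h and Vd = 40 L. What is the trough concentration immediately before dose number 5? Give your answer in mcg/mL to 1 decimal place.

f = (1/2)^(τ/t½) = (1/2)^(62/31) ≈ 0.2500.
C₀ = D/Vd = 400/40 ≈ 10.000 mcg/mL.
Before the 5th dose, 4 doses have been given. Superposition: Cmin = C₀·(f + f² + … + f^4).
≈ 10.000 × (0.2500 + 0.0625 + 0.0156 + 0.0039) ≈ 10.000 × 0.3320 ≈ 3.320 mcg/mL.

3.3 mcg/mL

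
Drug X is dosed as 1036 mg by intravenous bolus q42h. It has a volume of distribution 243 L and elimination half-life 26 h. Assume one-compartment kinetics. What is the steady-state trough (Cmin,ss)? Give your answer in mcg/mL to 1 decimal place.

τ/t½ = 42/26 ≈ 1.6154, so fraction remaining f = (1/2)^(42/26) ≈ 0.3264.
Accumulation ratio R = 1/(1 − f) ≈ 1/0.6736 ≈ 1.4846.
Each bolus raises the concentration by D/Vd = 1036/243 ≈ 4.263 mcg/mL.
Cmax,ss = C₀/(1 − f) ≈ 4.263/0.6736 ≈ 6.329 mcg/mL.
One interval later, Cmin,ss = Cmax,ss·e^(−kτ) ≈ 6.329 × 0.3264 ≈ 2.066 mcg/mL.

2.1 mcg/mL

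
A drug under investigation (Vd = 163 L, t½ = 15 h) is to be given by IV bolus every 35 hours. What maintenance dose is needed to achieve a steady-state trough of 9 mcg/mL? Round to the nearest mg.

τ/t½ = 35/15 ≈ 2.3333, so f = (1/2)^(35/15) ≈ 0.198425.
Cmin,ss = (D/Vd)·f/(1−f), so D = Cmin,ss·Vd·(1−f)/f.
D = 9 × 163 × (1−f)/f ≈ 9 × 163 × 4.03969 ≈ 5926.23 mg.

5926 mg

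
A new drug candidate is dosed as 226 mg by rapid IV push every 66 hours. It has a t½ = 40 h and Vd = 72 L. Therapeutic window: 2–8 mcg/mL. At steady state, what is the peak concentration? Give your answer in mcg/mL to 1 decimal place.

4.6 mcg/mL

Over one 66-h interval, 66/40 ≈ 1.65 half-lives elapse, leaving f ≈ 0.3186 of each dose.
Accumulation ratio R = 1/(1 − f) ≈ 1/0.6814 ≈ 1.4676.
Each bolus raises the concentration by D/Vd = 226/72 ≈ 3.139 mcg/mL.
Cmax,ss = C₀/(1 − f) ≈ 3.139/0.6814 ≈ 4.607 mcg/mL.
Peak 4.6 mcg/mL vs MTC 8 mcg/mL: below toxic threshold.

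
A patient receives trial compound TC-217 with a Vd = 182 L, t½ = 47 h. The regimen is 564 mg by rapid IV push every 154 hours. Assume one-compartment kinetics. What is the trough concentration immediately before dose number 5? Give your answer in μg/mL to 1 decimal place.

f = (1/2)^(τ/t½) = (1/2)^(154/47) ≈ 0.1032.
C₀ = D/Vd = 564/182 ≈ 3.099 μg/mL.
Before the 5th dose, 4 doses have been given. Superposition: Cmin = C₀·(f + f² + … + f^4).
≈ 3.099 × (0.1032 + 0.0107 + 0.0011 + 0.0001) ≈ 3.099 × 0.1151 ≈ 0.357 μg/mL.

0.4 μg/mL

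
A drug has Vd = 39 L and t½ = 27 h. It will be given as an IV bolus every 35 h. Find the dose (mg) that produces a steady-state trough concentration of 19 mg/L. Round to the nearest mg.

1079 mg

τ/t½ = 35/27 ≈ 1.2963, so f = (1/2)^(35/27) ≈ 0.407170.
Cmin,ss = (D/Vd)·f/(1−f), so D = Cmin,ss·Vd·(1−f)/f.
D = 19 × 39 × (1−f)/f ≈ 19 × 39 × 1.45598 ≈ 1078.88 mg.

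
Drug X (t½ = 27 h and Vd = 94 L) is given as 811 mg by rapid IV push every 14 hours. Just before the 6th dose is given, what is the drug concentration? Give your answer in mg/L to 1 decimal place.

16.6 mg/L

f = (1/2)^(τ/t½) = (1/2)^(14/27) ≈ 0.6981.
C₀ = D/Vd = 811/94 ≈ 8.628 mg/L.
Before the 6th dose, 5 doses have been given. Superposition: Cmin = C₀·(f + f² + … + f^5).
≈ 8.628 × (0.6981 + 0.4873 + 0.3402 + 0.2375 + 0.1658) ≈ 8.628 × 1.9289 ≈ 16.643 mg/L.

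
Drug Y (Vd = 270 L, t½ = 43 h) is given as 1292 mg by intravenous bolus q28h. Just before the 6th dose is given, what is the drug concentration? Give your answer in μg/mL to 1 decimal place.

7.5 μg/mL

f = (1/2)^(τ/t½) = (1/2)^(28/43) ≈ 0.6368.
C₀ = D/Vd = 1292/270 ≈ 4.785 μg/mL.
Before the 6th dose, 5 doses have been given. Superposition: Cmin = C₀·(f + f² + … + f^5).
≈ 4.785 × (0.6368 + 0.4055 + 0.2582 + 0.1644 + 0.1047) ≈ 4.785 × 1.5696 ≈ 7.511 μg/mL.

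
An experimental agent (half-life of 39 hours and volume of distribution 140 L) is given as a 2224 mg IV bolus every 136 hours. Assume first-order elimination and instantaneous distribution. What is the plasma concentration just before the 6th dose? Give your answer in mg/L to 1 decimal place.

1.6 mg/L

f = (1/2)^(τ/t½) = (1/2)^(136/39) ≈ 0.0892.
C₀ = D/Vd = 2224/140 ≈ 15.886 mg/L.
Before the 6th dose, 5 doses have been given. Superposition: Cmin = C₀·(f + f² + … + f^5).
≈ 15.886 × (0.0892 + 0.0080 + 0.0007 + 0.0001 + 0.0000) ≈ 15.886 × 0.0980 ≈ 1.557 mg/L.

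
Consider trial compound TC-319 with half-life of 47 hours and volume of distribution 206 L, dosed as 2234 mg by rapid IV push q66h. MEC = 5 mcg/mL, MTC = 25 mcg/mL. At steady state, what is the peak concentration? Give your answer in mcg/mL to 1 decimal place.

Over one 66-h interval, 66/47 ≈ 1.4043 half-lives elapse, leaving f ≈ 0.3778 of each dose.
Accumulation ratio R = 1/(1 − f) ≈ 1/0.6222 ≈ 1.6072.
Each bolus raises the concentration by D/Vd = 2234/206 ≈ 10.845 mcg/mL.
Cmax,ss = C₀/(1 − f) ≈ 10.845/0.6222 ≈ 17.430 mcg/mL.
Peak 17.4 mcg/mL vs MTC 25 mcg/mL: below toxic threshold.

17.4 mcg/mL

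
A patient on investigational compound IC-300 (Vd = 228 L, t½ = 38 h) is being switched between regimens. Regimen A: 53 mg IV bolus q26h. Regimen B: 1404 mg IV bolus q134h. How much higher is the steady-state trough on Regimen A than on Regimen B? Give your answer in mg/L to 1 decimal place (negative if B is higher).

-0.2 mg/L

Regimen A: f = (1/2)^(26/38) ≈ 0.6223; Cmin,ss = (53/228)·f/(1−f) ≈ 0.383 mg/L.
Regimen B: f = (1/2)^(134/38) ≈ 0.0868; Cmin,ss = (1404/228)·f/(1−f) ≈ 0.585 mg/L.
Difference ≈ 0.383 − 0.585 ≈ -0.202 mg/L.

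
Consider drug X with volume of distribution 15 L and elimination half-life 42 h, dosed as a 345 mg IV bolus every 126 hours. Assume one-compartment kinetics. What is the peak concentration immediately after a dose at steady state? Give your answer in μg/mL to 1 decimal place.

The dosing interval is 3 half-lives, so f = 2^(−3) = 0.125.
Accumulation ratio R = 1/(1 − f) = 1/0.875 = 8/7.
Single-dose peak C₀ = D/Vd = 345/15 = 23 μg/mL.
Steady-state peak Cmax,ss = C₀·R = 23 × 8/7 ≈ 26.286 μg/mL.

26.3 μg/mL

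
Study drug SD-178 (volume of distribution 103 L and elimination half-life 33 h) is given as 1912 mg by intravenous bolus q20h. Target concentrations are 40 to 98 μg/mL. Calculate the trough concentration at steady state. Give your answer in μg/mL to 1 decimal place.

35.6 μg/mL

k = ln2/t½ = ln2/33 ≈ 0.021004 h⁻¹; fraction remaining f = e^(−kτ) = e^(−0.021004×20) ≈ 0.6570.
At steady state, accumulation factor R = 1/(1 − e^(−kτ)) ≈ 2.9155.
Each bolus raises the concentration by D/Vd = 1912/103 ≈ 18.563 μg/mL.
Cmax,ss = C₀/(1 − f) ≈ 18.563/0.3430 ≈ 54.120 μg/mL.
One interval later, Cmin,ss = Cmax,ss·e^(−kτ) ≈ 54.120 × 0.6570 ≈ 35.557 μg/mL.
Trough 35.6 μg/mL vs MEC 40 μg/mL: subtherapeutic.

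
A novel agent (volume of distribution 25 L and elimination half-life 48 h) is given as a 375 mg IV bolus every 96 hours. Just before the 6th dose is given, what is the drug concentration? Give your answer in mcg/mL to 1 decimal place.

5.0 mcg/mL

f = (1/2)^(τ/t½) = (1/2)^(96/48) ≈ 0.2500.
C₀ = D/Vd = 375/25 ≈ 15.000 mcg/mL.
Before the 6th dose, 5 doses have been given. Superposition: Cmin = C₀·(f + f² + … + f^5).
≈ 15.000 × (0.2500 + 0.0625 + 0.0156 + 0.0039 + 0.0010) ≈ 15.000 × 0.3330 ≈ 4.995 mcg/mL.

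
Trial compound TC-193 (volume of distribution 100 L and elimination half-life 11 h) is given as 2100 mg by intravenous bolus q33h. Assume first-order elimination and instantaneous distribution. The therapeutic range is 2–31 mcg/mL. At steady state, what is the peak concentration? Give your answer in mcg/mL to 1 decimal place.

The dosing interval is 3 half-lives, so f = 2^(−3) = 0.125.
At steady state, R = 1/(1 − 0.125) = 8/7.
Single-dose peak C₀ = D/Vd = 2100/100 = 21 mcg/mL.
Steady-state peak Cmax,ss = C₀·R = 21 × 8/7 ≈ 24.000 mcg/mL.
Peak 24.0 mcg/mL vs MTC 31 mcg/mL: below toxic threshold.

24.0 mcg/mL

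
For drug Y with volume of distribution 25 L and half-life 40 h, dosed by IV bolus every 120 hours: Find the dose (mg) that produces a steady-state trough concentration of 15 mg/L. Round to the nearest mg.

τ/t½ = 120/40 ≈ 3, so f = (1/2)^(120/40) ≈ 0.125000.
Cmin,ss = (D/Vd)·f/(1−f), so D = Cmin,ss·Vd·(1−f)/f.
D = 15 × 25 × (1−f)/f ≈ 15 × 25 × 7.00000 ≈ 2625.00 mg.

2625 mg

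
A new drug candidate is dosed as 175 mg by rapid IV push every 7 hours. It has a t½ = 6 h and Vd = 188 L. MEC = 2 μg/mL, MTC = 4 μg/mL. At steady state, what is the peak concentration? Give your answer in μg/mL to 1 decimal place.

τ/t½ = 7/6 ≈ 1.1667, so fraction remaining f = (1/2)^(7/6) ≈ 0.4454.
Accumulation ratio R = 1/(1 − f) ≈ 1/0.5546 ≈ 1.8031.
Each bolus raises the concentration by D/Vd = 175/188 ≈ 0.931 μg/mL.
Steady-state peak Cmax,ss = C₀·R ≈ 0.931 × 1.8031 ≈ 1.679 μg/mL.
Peak 1.7 μg/mL vs MTC 4 μg/mL: below toxic threshold.

1.7 μg/mL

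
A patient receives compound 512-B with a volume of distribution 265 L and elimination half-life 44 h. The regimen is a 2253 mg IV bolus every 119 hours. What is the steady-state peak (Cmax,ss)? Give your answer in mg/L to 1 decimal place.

10.0 mg/L

Over one 119-h interval, 119/44 ≈ 2.7045 half-lives elapse, leaving f ≈ 0.1534 of each dose.
At steady state, accumulation factor R = 1/(1 − e^(−kτ)) ≈ 1.1812.
Single-dose peak C₀ = D/Vd = 2253/265 ≈ 8.502 mg/L.
Steady-state peak Cmax,ss = C₀·R ≈ 8.502 × 1.1812 ≈ 10.043 mg/L.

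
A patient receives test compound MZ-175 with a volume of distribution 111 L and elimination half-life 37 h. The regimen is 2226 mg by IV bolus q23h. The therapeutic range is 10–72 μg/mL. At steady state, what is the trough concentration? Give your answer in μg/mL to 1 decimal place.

Over one 23-h interval, 23/37 ≈ 0.62162 half-lives elapse, leaving f ≈ 0.6499 of each dose.
At steady state, accumulation factor R = 1/(1 − e^(−kτ)) ≈ 2.8563.
Each bolus raises the concentration by D/Vd = 2226/111 ≈ 20.054 μg/mL.
Steady-state peak Cmax,ss = C₀·R ≈ 20.054 × 2.8563 ≈ 57.280 μg/mL.
One interval later, Cmin,ss = Cmax,ss·e^(−kτ) ≈ 57.280 × 0.6499 ≈ 37.226 μg/mL.
Trough 37.2 μg/mL vs MEC 10 μg/mL: adequate.

37.2 μg/mL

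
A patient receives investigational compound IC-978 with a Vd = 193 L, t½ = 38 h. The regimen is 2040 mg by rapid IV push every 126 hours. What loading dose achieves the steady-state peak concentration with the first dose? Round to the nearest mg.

2268 mg

f = (1/2)^(126/38) ≈ 0.100426; accumulation ratio R = 1/(1−f) ≈ 1.11164.
Loading dose to hit Cmax,ss on first dose: D_load = D_maint·R ≈ 2040 × 1.11164 ≈ 2267.75 mg.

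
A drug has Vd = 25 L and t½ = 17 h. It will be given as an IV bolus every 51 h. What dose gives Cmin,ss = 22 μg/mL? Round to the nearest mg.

3850 mg

τ/t½ = 51/17 ≈ 3, so f = (1/2)^(51/17) ≈ 0.125000.
Cmin,ss = (D/Vd)·f/(1−f), so D = Cmin,ss·Vd·(1−f)/f.
D = 22 × 25 × (1−f)/f ≈ 22 × 25 × 7.00000 ≈ 3850.00 mg.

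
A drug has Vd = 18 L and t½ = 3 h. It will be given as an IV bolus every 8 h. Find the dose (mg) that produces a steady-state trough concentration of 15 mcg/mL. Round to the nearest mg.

1444 mg

τ/t½ = 8/3 ≈ 2.6667, so f = (1/2)^(8/3) ≈ 0.157490.
Cmin,ss = (D/Vd)·f/(1−f), so D = Cmin,ss·Vd·(1−f)/f.
D = 15 × 18 × (1−f)/f ≈ 15 × 18 × 5.34961 ≈ 1444.39 mg.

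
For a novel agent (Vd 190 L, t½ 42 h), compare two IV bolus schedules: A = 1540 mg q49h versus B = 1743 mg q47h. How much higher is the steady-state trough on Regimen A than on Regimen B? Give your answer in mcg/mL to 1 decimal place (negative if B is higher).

-1.3 mcg/mL

Regimen A: f = (1/2)^(49/42) ≈ 0.4454; Cmin,ss = (1540/190)·f/(1−f) ≈ 6.509 mcg/mL.
Regimen B: f = (1/2)^(47/42) ≈ 0.4604; Cmin,ss = (1743/190)·f/(1−f) ≈ 7.827 mcg/mL.
Difference ≈ 6.509 − 7.827 ≈ -1.318 mcg/mL.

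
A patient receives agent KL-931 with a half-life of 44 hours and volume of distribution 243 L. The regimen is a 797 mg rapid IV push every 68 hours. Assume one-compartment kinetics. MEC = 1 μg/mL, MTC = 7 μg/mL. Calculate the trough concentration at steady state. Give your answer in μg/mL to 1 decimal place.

1.7 μg/mL

τ/t½ = 68/44 ≈ 1.5455, so fraction remaining f = (1/2)^(68/44) ≈ 0.3426.
At steady state, accumulation factor R = 1/(1 − e^(−kτ)) ≈ 1.5211.
Each bolus raises the concentration by D/Vd = 797/243 ≈ 3.280 μg/mL.
Steady-state peak Cmax,ss = C₀·R ≈ 3.280 × 1.5211 ≈ 4.989 μg/mL.
One interval later, Cmin,ss = Cmax,ss·e^(−kτ) ≈ 4.989 × 0.3426 ≈ 1.709 μg/mL.
Trough 1.7 μg/mL vs MEC 1 μg/mL: adequate.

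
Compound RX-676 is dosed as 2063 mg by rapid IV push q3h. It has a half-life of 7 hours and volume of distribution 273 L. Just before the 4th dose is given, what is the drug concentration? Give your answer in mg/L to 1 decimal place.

12.9 mg/L

f = (1/2)^(τ/t½) = (1/2)^(3/7) ≈ 0.7430.
C₀ = D/Vd = 2063/273 ≈ 7.557 mg/L.
Before the 4th dose, 3 doses have been given. Superposition: Cmin = C₀·(f + f² + … + f^3).
≈ 7.557 × (0.7430 + 0.5520 + 0.4102) ≈ 7.557 × 1.7052 ≈ 12.886 mg/L.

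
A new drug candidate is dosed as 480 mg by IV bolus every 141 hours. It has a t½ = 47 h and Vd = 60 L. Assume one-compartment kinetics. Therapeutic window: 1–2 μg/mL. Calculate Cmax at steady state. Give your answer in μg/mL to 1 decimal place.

τ = 141 h = 3 half-lives, so f = (1/2)^3 = 0.125.
Accumulation ratio R = 1/(1 − f) = 1/0.875 = 8/7.
Single-dose peak C₀ = D/Vd = 480/60 = 8 μg/mL.
Steady-state peak Cmax,ss = C₀·R = 8 × 8/7 ≈ 9.143 μg/mL.
Peak 9.1 μg/mL vs MTC 2 μg/mL: exceeds toxic threshold.

9.1 μg/mL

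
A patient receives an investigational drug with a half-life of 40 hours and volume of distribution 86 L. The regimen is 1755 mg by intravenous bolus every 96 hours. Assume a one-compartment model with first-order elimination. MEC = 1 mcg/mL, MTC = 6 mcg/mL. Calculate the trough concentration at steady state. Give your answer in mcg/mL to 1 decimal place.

Over one 96-h interval, 96/40 ≈ 2.4 half-lives elapse, leaving f ≈ 0.1895 of each dose.
At steady state, accumulation factor R = 1/(1 − e^(−kτ)) ≈ 1.2338.
Each bolus raises the concentration by D/Vd = 1755/86 ≈ 20.407 mcg/mL.
Cmax,ss = C₀/(1 − f) ≈ 20.407/0.8105 ≈ 25.178 mcg/mL.
Steady-state trough Cmin,ss = Cmax,ss·f ≈ 25.178 × 0.1895 ≈ 4.771 mcg/mL.
Trough 4.8 mcg/mL vs MEC 1 mcg/mL: adequate.

4.8 mcg/mL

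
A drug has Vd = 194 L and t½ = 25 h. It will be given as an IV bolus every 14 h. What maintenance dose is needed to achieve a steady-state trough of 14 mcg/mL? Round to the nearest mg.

1288 mg

τ/t½ = 14/25 ≈ 0.56, so f = (1/2)^(14/25) ≈ 0.678302.
Cmin,ss = (D/Vd)·f/(1−f), so D = Cmin,ss·Vd·(1−f)/f.
D = 14 × 194 × (1−f)/f ≈ 14 × 194 × 0.47427 ≈ 1288.12 mg.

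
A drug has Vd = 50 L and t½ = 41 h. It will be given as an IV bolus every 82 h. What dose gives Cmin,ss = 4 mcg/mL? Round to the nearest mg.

600 mg

τ/t½ = 82/41 ≈ 2, so f = (1/2)^(82/41) ≈ 0.250000.
Cmin,ss = (D/Vd)·f/(1−f), so D = Cmin,ss·Vd·(1−f)/f.
D = 4 × 50 × (1−f)/f ≈ 4 × 50 × 3.00000 ≈ 600.00 mg.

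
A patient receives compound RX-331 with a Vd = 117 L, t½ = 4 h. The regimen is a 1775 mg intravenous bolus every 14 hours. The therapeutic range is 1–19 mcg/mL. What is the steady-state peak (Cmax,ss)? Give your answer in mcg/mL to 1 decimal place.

Over one 14-h interval, 14/4 ≈ 3.5 half-lives elapse, leaving f ≈ 0.0884 of each dose.
At steady state, accumulation factor R = 1/(1 − e^(−kτ)) ≈ 1.0970.
Single-dose peak C₀ = D/Vd = 1775/117 ≈ 15.171 mcg/mL.
Steady-state peak Cmax,ss = C₀·R ≈ 15.171 × 1.0970 ≈ 16.643 mcg/mL.
Peak 16.6 mcg/mL vs MTC 19 mcg/mL: below toxic threshold.

16.6 mcg/mL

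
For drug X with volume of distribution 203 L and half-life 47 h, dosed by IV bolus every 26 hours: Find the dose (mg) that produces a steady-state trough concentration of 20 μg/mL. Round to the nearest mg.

τ/t½ = 26/47 ≈ 0.55319, so f = (1/2)^(26/47) ≈ 0.681511.
Cmin,ss = (D/Vd)·f/(1−f), so D = Cmin,ss·Vd·(1−f)/f.
D = 20 × 203 × (1−f)/f ≈ 20 × 203 × 0.46733 ≈ 1897.36 mg.

1897 mg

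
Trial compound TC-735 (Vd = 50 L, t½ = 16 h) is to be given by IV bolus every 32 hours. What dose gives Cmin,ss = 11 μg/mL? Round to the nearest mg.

1650 mg

τ/t½ = 32/16 ≈ 2, so f = (1/2)^(32/16) ≈ 0.250000.
Cmin,ss = (D/Vd)·f/(1−f), so D = Cmin,ss·Vd·(1−f)/f.
D = 11 × 50 × (1−f)/f ≈ 11 × 50 × 3.00000 ≈ 1650.00 mg.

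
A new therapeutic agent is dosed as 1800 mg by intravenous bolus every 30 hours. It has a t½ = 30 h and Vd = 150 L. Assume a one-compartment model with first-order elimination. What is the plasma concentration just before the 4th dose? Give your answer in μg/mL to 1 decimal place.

10.5 μg/mL

f = (1/2)^(τ/t½) = (1/2)^(30/30) ≈ 0.5000.
C₀ = D/Vd = 1800/150 ≈ 12.000 μg/mL.
Before the 4th dose, 3 doses have been given. Superposition: Cmin = C₀·(f + f² + … + f^3).
≈ 12.000 × (0.5000 + 0.2500 + 0.1250) ≈ 12.000 × 0.8750 ≈ 10.500 μg/mL.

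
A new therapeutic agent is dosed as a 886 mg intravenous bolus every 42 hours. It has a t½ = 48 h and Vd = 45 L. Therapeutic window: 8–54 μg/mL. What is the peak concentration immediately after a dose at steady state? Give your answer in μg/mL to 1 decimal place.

43.3 μg/mL

Over one 42-h interval, 42/48 ≈ 0.875 half-lives elapse, leaving f ≈ 0.5453 of each dose.
Accumulation ratio R = 1/(1 − f) ≈ 1/0.4547 ≈ 2.1993.
Each bolus raises the concentration by D/Vd = 886/45 ≈ 19.689 μg/mL.
Steady-state peak Cmax,ss = C₀·R ≈ 19.689 × 2.1993 ≈ 43.302 μg/mL.
Peak 43.3 μg/mL vs MTC 54 μg/mL: below toxic threshold.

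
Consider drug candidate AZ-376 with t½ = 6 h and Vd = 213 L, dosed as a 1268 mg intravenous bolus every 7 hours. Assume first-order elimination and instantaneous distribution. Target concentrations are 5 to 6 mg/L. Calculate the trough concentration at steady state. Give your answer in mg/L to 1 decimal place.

4.8 mg/L

τ/t½ = 7/6 ≈ 1.1667, so fraction remaining f = (1/2)^(7/6) ≈ 0.4454.
Each bolus raises the concentration by D/Vd = 1268/213 ≈ 5.953 mg/L.
Steady-state trough Cmin,ss = C₀·f/(1−f) ≈ 5.953 × 0.4454/0.5546 ≈ 4.781 mg/L.
Trough 4.8 mg/L vs MEC 5 mg/L: subtherapeutic.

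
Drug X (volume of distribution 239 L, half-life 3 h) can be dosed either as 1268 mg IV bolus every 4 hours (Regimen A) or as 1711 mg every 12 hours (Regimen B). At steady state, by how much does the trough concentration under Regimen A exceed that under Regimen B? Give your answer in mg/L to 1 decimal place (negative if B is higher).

3.0 mg/L

Regimen A: f = (1/2)^(4/3) ≈ 0.3969; Cmin,ss = (1268/239)·f/(1−f) ≈ 3.492 mg/L.
Regimen B: f = (1/2)^(12/3) ≈ 0.0625; Cmin,ss = (1711/239)·f/(1−f) ≈ 0.477 mg/L.
Difference ≈ 3.492 − 0.477 ≈ 3.015 mg/L.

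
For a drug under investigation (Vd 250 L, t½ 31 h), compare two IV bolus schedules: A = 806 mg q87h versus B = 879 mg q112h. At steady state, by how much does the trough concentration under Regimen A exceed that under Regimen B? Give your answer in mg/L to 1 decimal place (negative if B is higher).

0.2 mg/L

Regimen A: f = (1/2)^(87/31) ≈ 0.1429; Cmin,ss = (806/250)·f/(1−f) ≈ 0.538 mg/L.
Regimen B: f = (1/2)^(112/31) ≈ 0.0817; Cmin,ss = (879/250)·f/(1−f) ≈ 0.313 mg/L.
Difference ≈ 0.538 − 0.313 ≈ 0.225 mg/L.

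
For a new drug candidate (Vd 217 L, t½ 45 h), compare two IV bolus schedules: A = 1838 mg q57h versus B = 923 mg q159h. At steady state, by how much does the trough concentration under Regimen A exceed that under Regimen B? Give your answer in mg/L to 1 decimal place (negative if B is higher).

Regimen A: f = (1/2)^(57/45) ≈ 0.4156; Cmin,ss = (1838/217)·f/(1−f) ≈ 6.024 mg/L.
Regimen B: f = (1/2)^(159/45) ≈ 0.0864; Cmin,ss = (923/217)·f/(1−f) ≈ 0.402 mg/L.
Difference ≈ 6.024 − 0.402 ≈ 5.622 mg/L.

5.6 mg/L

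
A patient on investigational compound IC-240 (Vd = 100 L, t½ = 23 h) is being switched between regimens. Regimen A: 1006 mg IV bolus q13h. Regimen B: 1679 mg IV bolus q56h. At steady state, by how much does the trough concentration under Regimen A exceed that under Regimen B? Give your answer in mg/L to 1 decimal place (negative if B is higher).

17.2 mg/L

Regimen A: f = (1/2)^(13/23) ≈ 0.6759; Cmin,ss = (1006/100)·f/(1−f) ≈ 20.980 mg/L.
Regimen B: f = (1/2)^(56/23) ≈ 0.1850; Cmin,ss = (1679/100)·f/(1−f) ≈ 3.811 mg/L.
Difference ≈ 20.980 − 3.811 ≈ 17.169 mg/L.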